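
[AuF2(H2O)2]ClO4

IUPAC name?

diaquadifluorogold(III) perchlorate

The 1 perchlorate counter-ion carries a total charge of -1, so each complex ion is 1+.
Ligand charges: 2×fluoro (-1 each), 2×aqua (neutral); total -2. So Au + (-2) = 1+, giving Au = +3.
Ligands are named alphabetically: aqua before fluoro.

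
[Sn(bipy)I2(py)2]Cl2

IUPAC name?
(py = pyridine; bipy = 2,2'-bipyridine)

The 2 chloride counter-ions carry a total charge of -2, so each complex ion is 2+.
Ligand charges: 2×pyridine (neutral), 2×iodo (-1 each), 1×2,2'-bipyridine (neutral); total -2. So Sn + (-2) = 2+, giving Sn = +4.
Ligands are named alphabetically: bipyridine before iodo before pyridine.

(2,2'-bipyridine)diiodobis(pyridine)tin(IV) chloride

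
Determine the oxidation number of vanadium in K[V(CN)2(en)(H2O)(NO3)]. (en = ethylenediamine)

1 potassium outside the brackets (+1 each) → the complex ion is 1−.
Ligand charges: 1×NO3 = -1; 1×en neutral; 2×CN = -2; 1×H2O neutral; sum -3.
V + (-3) = 1− ⇒ V is +2.

+2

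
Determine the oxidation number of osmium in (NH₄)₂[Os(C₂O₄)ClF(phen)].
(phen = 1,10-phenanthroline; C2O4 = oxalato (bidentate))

2 ammonium outside the brackets (+1 each) → the complex ion is 2−.
Ligand charges: 1×phen neutral; 1×F = -1; 1×Cl = -1; 1×C2O4 = -2; sum -4.
Os + (-4) = 2− ⇒ Os is +2.

+2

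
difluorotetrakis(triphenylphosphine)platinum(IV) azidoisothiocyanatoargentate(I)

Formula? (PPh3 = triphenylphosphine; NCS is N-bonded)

[PtF2(PPh3)4][Ag(N3)(NCS)]2

Cation [Pt…]: ligand charges -2, Pt(IV) ⇒ ion charge 2+.
Anion [Ag…]: ligand charges -2, Ag(I) ⇒ ion charge 1−.
One 2+ cation requires 2 of the 1− anion.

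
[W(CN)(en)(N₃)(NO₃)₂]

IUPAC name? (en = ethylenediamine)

azidocyano(ethylenediamine)dinitratotungsten(IV)

There is no counter-ion, so the complex is neutral overall.
Ligand charges: 1×azido (-1 each), 2×nitrato (-1 each), 1×ethylenediamine (neutral), 1×cyano (-1 each); total -4. So W + (-4) = 0, giving W = +4.
Ligands are named alphabetically: azido before cyano before ethylenediamine before nitrato.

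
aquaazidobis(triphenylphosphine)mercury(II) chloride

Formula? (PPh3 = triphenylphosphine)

[Hg(H2O)(N3)(PPh3)2]Cl

Ligands: 1 azido (N3, -1), 1 aqua (H2O, neutral), 2 triphenylphosphine (PPh3, neutral). Ligand charge sum = -1.
With Hg in oxidation state +2, the complex ion is [Hg...]^1+.
Charge balance with chloride (-1) requires 1 complex ion per 1 chloride.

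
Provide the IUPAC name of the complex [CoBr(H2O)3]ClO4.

triaquabromocobalt(II) perchlorate

The 1 perchlorate counter-ion carries a total charge of -1, so each complex ion is 1+.
Ligand charges: 1×bromo (-1 each), 3×aqua (neutral); total -1. So Co + (-1) = 1+, giving Co = +2.
Ligands are named alphabetically: aqua before bromo.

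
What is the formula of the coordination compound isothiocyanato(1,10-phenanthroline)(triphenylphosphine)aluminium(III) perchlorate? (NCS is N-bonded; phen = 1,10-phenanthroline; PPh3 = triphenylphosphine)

Ligands: 1 isothiocyanato (NCS, -1), 1 1,10-phenanthroline (phen, neutral), 1 triphenylphosphine (PPh3, neutral). Ligand charge sum = -1.
With Al in oxidation state +3, the complex ion is [Al...]^2+.
Charge balance with perchlorate (-1) requires 1 complex ion per 2 perchlorate.

[Al(NCS)(phen)(PPh3)](ClO4)2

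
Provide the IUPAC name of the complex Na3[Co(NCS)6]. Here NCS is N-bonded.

The 3 sodium counter-ions carry a total charge of +3, so each complex ion is 3−.
Ligand charges: 6×isothiocyanato (-1 each); total -6. So Co + (-6) = 3−, giving Co = +3.
The complex ion is anionic, so cobalt takes the -ate form cobaltate(III).

sodium hexaisothiocyanatocobaltate(III)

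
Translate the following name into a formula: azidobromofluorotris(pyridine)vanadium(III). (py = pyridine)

Ligands: 1 bromo (Br, -1), 3 pyridine (py, neutral), 1 fluoro (F, -1), 1 azido (N3, -1). Ligand charge sum = -3.
With V in oxidation state +3, the complex ion is [V...].

[VBrF(N3)(py)3]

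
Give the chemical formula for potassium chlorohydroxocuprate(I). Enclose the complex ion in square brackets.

K[CuCl(OH)]

Ligands: 1 hydroxo (OH, -1), 1 chloro (Cl, -1). Ligand charge sum = -2.
Charge balance with potassium (+1) requires 1 complex ion per 1 potassium.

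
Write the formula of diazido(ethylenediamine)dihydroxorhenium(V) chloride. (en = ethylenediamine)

[Re(en)(N3)2(OH)2]Cl

Ligands: 2 azido (N3, -1), 1 ethylenediamine (en, neutral), 2 hydroxo (OH, -1). Ligand charge sum = -4.
With Re in oxidation state +5, the complex ion is [Re...]^1+.
Charge balance with chloride (-1) requires 1 complex ion per 1 chloride.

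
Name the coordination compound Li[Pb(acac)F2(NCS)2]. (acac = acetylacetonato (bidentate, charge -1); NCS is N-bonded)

The 1 lithium counter-ion carries a total charge of +1, so each complex ion is 1−.
Ligand charges: 1×acetylacetonato (-1 each), 2×fluoro (-1 each), 2×isothiocyanato (-1 each); total -5. So Pb + (-5) = 1−, giving Pb = +4.
Ligands are named alphabetically: acetylacetonato before fluoro before isothiocyanato.
The complex ion is anionic, so lead takes the -ate form plumbate(IV).

lithium (acetylacetonato)difluorodiisothiocyanatoplumbate(IV)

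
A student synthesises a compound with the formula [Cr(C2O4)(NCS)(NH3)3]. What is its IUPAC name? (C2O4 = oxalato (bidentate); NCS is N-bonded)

triammineisothiocyanatooxalatochromium(III)

There is no counter-ion, so the complex is neutral overall.
Ligand charges: 1×oxalato (-2 each), 3×ammine (neutral), 1×isothiocyanato (-1 each); total -3. So Cr + (-3) = 0, giving Cr = +3.
Ligands are named alphabetically: ammine before isothiocyanato before oxalato.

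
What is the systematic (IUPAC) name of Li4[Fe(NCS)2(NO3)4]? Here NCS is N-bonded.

lithium diisothiocyanatotetranitratoferrate(II)

The 4 lithium counter-ions carry a total charge of +4, so each complex ion is 4−.
Ligand charges: 4×nitrato (-1 each), 2×isothiocyanato (-1 each); total -6. So Fe + (-6) = 4−, giving Fe = +2.
Ligands are named alphabetically: isothiocyanato before nitrato.
The complex ion is anionic, so iron takes the -ate form ferrate(II).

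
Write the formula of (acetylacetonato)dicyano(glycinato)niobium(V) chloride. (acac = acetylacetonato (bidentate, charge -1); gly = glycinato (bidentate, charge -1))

Ligands: 1 acetylacetonato (acac, -1), 1 glycinato (gly, -1), 2 cyano (CN, -1). Ligand charge sum = -4.
With Nb in oxidation state +5, the complex ion is [Nb...]^1+.
Charge balance with chloride (-1) requires 1 complex ion per 1 chloride.

[Nb(acac)(CN)2(gly)]Cl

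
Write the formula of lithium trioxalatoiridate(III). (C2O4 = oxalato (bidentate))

Li3[Ir(C2O4)3]

Ligands: 3 oxalato (C2O4, -2). Ligand charge sum = -6.
With Ir in oxidation state +3, the complex ion is [Ir...]^3−.
Charge balance with lithium (+1) requires 1 complex ion per 3 lithium.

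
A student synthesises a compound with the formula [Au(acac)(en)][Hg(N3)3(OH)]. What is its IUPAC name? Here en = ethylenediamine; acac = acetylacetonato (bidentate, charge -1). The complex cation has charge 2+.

The complex cation is given as 2+; its ligand charges sum to -1, so Au = +3.
A 1:1 salt means the anion carries the equal and opposite charge, 2−.
Anion: ligand charges sum to -4; for the ion to be 2−, Hg = +2.

(acetylacetonato)(ethylenediamine)gold(III) triazidohydroxomercurate(II)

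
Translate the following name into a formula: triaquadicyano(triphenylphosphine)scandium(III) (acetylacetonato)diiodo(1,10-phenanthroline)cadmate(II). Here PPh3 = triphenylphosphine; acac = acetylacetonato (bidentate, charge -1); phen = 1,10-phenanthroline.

Cation [Sc…]: ligand charges -2, Sc(III) ⇒ ion charge 1+.
Anion [Cd…]: ligand charges -3, Cd(II) ⇒ ion charge 1−.

[Sc(CN)2(H2O)3(PPh3)][Cd(acac)I2(phen)]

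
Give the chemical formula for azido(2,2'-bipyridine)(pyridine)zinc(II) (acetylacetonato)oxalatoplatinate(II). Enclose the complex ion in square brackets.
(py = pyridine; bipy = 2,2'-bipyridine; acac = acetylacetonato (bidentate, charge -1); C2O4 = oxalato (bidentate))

[Zn(bipy)(N3)(py)][Pt(acac)(C2O4)]

Cation [Zn…]: ligand charges -1, Zn(II) ⇒ ion charge 1+.
Anion [Pt…]: ligand charges -3, Pt(II) ⇒ ion charge 1−.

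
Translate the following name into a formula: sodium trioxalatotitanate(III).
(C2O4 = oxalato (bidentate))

Ligands: 3 oxalato (C2O4, -2). Ligand charge sum = -6.
With Ti in oxidation state +3, the complex ion is [Ti...]^3−.
Charge balance with sodium (+1) requires 1 complex ion per 3 sodium.

Na3[Ti(C2O4)3]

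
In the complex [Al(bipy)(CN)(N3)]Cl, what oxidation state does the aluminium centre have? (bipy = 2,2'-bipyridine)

1 chloride outside the brackets (-1 each) → the complex ion is 1+.
Ligand charges: 1×N3 = -1; 1×bipy neutral; 1×CN = -1; sum -2.
Al + (-2) = 1+ ⇒ Al is +3.

+3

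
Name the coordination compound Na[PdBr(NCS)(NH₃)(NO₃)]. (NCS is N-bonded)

The 1 sodium counter-ion carries a total charge of +1, so each complex ion is 1−.
Ligand charges: 1×nitrato (-1 each), 1×bromo (-1 each), 1×isothiocyanato (-1 each), 1×ammine (neutral); total -3. So Pd + (-3) = 1−, giving Pd = +2.
Ligands are named alphabetically: ammine before bromo before isothiocyanato before nitrato.
The complex ion is anionic, so palladium takes the -ate form palladate(II).

sodium amminebromoisothiocyanatonitratopalladate(II)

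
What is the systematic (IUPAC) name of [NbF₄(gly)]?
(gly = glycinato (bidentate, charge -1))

There is no counter-ion, so the complex is neutral overall.
Ligand charges: 4×fluoro (-1 each), 1×glycinato (-1 each); total -5. So Nb + (-5) = 0, giving Nb = +5.
Ligands are named alphabetically: fluoro before glycinato.

tetrafluoro(glycinato)niobium(V)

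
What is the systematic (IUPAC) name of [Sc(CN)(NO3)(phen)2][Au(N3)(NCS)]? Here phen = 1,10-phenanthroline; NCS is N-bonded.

cyanonitratobis(1,10-phenanthroline)scandium(III) azidoisothiocyanatoaurate(I)

Both ions are complex: the cation is named first with the plain metal name, the anion second with the -ate form; each ion's ligands are alphabetised independently.
Scandium is always +3 in its complexes; the cation's ligand charges sum to -2, so the complex cation is 1+.
A 1:1 salt means the anion carries the equal and opposite charge, 1−.
Anion: ligand charges sum to -2; for the ion to be 1−, Au = +1.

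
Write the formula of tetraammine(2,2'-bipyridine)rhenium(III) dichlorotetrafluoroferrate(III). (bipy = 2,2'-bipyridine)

[Re(bipy)(NH3)4][FeCl2F4]

Cation [Re…]: ligand charges 0, Re(III) ⇒ ion charge 3+.
Anion [Fe…]: ligand charges -6, Fe(III) ⇒ ion charge 3−.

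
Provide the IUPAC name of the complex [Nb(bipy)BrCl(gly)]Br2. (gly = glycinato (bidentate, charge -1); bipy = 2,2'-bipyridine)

(2,2'-bipyridine)bromochloro(glycinato)niobium(V) bromide

The 2 bromide counter-ions carry a total charge of -2, so each complex ion is 2+.
Ligand charges: 1×chloro (-1 each), 1×glycinato (-1 each), 1×2,2'-bipyridine (neutral), 1×bromo (-1 each); total -3. So Nb + (-3) = 2+, giving Nb = +5.
Ligands are named alphabetically: bipyridine before bromo before chloro before glycinato.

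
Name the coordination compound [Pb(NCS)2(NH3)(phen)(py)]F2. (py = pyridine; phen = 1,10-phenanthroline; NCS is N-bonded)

The 2 fluoride counter-ions carry a total charge of -2, so each complex ion is 2+.
Ligand charges: 1×pyridine (neutral), 1×ammine (neutral), 1×1,10-phenanthroline (neutral), 2×isothiocyanato (-1 each); total -2. So Pb + (-2) = 2+, giving Pb = +4.
Ligands are named alphabetically: ammine before isothiocyanato before phenanthroline before pyridine.

amminediisothiocyanato(1,10-phenanthroline)(pyridine)lead(IV) fluoride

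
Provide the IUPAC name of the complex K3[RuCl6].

The 3 potassium counter-ions carry a total charge of +3, so each complex ion is 3−.
Ligand charges: 6×chloro (-1 each); total -6. So Ru + (-6) = 3−, giving Ru = +3.
The complex ion is anionic, so ruthenium takes the -ate form ruthenate(III).

potassium hexachlororuthenate(III)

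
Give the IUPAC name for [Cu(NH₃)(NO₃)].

There is no counter-ion, so the complex is neutral overall.
Ligand charges: 1×ammine (neutral), 1×nitrato (-1 each); total -1. So Cu + (-1) = 0, giving Cu = +1.
Ligands are named alphabetically: ammine before nitrato.

amminenitratocopper(I)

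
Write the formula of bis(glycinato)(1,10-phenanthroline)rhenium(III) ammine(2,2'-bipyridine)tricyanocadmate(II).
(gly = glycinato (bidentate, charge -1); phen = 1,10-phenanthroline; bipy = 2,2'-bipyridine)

[Re(gly)2(phen)][Cd(bipy)(CN)3(NH3)]

Cation [Re…]: ligand charges -2, Re(III) ⇒ ion charge 1+.
Anion [Cd…]: ligand charges -3, Cd(II) ⇒ ion charge 1−.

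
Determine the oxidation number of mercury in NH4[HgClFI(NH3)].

1 ammonium outside the brackets (+1 each) → the complex ion is 1−.
Ligand charges: 1×Cl = -1; 1×NH3 neutral; 1×I = -1; 1×F = -1; sum -3.
Hg + (-3) = 1− ⇒ Hg is +2.

+2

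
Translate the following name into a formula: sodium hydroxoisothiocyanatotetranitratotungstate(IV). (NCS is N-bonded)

Na2[W(NCS)(NO3)4(OH)]

Ligands: 1 hydroxo (OH, -1), 4 nitrato (NO3, -1), 1 isothiocyanato (NCS, -1). Ligand charge sum = -6.
Charge balance with sodium (+1) requires 1 complex ion per 2 sodium.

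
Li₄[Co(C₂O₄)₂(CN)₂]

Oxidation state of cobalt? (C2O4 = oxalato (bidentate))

+2

4 lithium outside the brackets (+1 each) → the complex ion is 4−.
Ligand charges: 2×CN = -2; 2×C2O4 = -4; sum -6.
Co + (-6) = 4− ⇒ Co is +2.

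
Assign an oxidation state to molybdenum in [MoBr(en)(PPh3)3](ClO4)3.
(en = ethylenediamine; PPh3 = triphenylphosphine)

+4

3 perchlorate outside the brackets (-1 each) → the complex ion is 3+.
Ligand charges: 1×Br = -1; 1×en neutral; 3×PPh3 neutral; sum -1.
Mo + (-1) = 3+ ⇒ Mo is +4.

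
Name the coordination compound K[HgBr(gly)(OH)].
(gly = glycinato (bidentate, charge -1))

potassium bromo(glycinato)hydroxomercurate(II)

The 1 potassium counter-ion carries a total charge of +1, so each complex ion is 1−.
Ligand charges: 1×bromo (-1 each), 1×hydroxo (-1 each), 1×glycinato (-1 each); total -3. So Hg + (-3) = 1−, giving Hg = +2.
Ligands are named alphabetically: bromo before glycinato before hydroxo.
The complex ion is anionic, so mercury takes the -ate form mercurate(II).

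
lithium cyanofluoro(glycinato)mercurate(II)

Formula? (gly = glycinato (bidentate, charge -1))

Li[Hg(CN)F(gly)]

Ligands: 1 glycinato (gly, -1), 1 fluoro (F, -1), 1 cyano (CN, -1). Ligand charge sum = -3.
Charge balance with lithium (+1) requires 1 complex ion per 1 lithium.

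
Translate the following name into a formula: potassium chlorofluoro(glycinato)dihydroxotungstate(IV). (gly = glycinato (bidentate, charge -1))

Ligands: 1 chloro (Cl, -1), 1 glycinato (gly, -1), 1 fluoro (F, -1), 2 hydroxo (OH, -1). Ligand charge sum = -5.
With W in oxidation state +4, the complex ion is [W...]^1−.
Charge balance with potassium (+1) requires 1 complex ion per 1 potassium.

K[WClF(gly)(OH)2]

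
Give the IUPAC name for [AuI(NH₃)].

ammineiodogold(I)

There is no counter-ion, so the complex is neutral overall.
Ligand charges: 1×ammine (neutral), 1×iodo (-1 each); total -1. So Au + (-1) = 0, giving Au = +1.
Ligands are named alphabetically: ammine before iodo.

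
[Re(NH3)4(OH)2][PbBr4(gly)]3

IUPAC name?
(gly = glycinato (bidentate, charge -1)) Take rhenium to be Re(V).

Both ions are complex: the cation is named first with the plain metal name, the anion second with the -ate form; each ion's ligands are alphabetised independently.
Re is given as +5; the cation's ligand charges sum to -2, so the complex cation is 3+.
With 3 anions per cation, each anion must be 3/3 = 1−.
Anion: ligand charges sum to -5; for the ion to be 1−, Pb = +4.

tetraamminedihydroxorhenium(V) tetrabromo(glycinato)plumbate(IV)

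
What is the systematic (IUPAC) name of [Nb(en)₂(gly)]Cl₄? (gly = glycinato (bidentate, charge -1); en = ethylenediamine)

The 4 chloride counter-ions carry a total charge of -4, so each complex ion is 4+.
Ligand charges: 1×glycinato (-1 each), 2×ethylenediamine (neutral); total -1. So Nb + (-1) = 4+, giving Nb = +5.
Ligands are named alphabetically: ethylenediamine before glycinato.

bis(ethylenediamine)(glycinato)niobium(V) chloride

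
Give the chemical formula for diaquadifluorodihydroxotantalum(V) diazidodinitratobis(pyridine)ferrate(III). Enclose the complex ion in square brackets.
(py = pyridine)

[TaF2(H2O)2(OH)2][Fe(N3)2(NO3)2(py)2]

Cation [Ta…]: ligand charges -4, Ta(V) ⇒ ion charge 1+.
Anion [Fe…]: ligand charges -4, Fe(III) ⇒ ion charge 1−.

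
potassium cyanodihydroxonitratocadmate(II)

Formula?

Ligands: 1 nitrato (NO3, -1), 2 hydroxo (OH, -1), 1 cyano (CN, -1). Ligand charge sum = -4.
Charge balance with potassium (+1) requires 1 complex ion per 2 potassium.

K2[Cd(CN)(NO3)(OH)2]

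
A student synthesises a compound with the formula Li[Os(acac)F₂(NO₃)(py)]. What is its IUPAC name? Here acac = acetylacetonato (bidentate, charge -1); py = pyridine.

lithium (acetylacetonato)difluoronitrato(pyridine)osmate(III)

The 1 lithium counter-ion carries a total charge of +1, so each complex ion is 1−.
Ligand charges: 1×nitrato (-1 each), 1×acetylacetonato (-1 each), 2×fluoro (-1 each), 1×pyridine (neutral); total -4. So Os + (-4) = 1−, giving Os = +3.
The complex ion is anionic, so osmium takes the -ate form osmate(III).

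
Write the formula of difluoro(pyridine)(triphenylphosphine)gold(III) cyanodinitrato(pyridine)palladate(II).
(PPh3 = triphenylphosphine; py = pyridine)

Cation [Au…]: ligand charges -2, Au(III) ⇒ ion charge 1+.
Anion [Pd…]: ligand charges -3, Pd(II) ⇒ ion charge 1−.
One 1+ cation balances one 1− anion.

[AuF2(PPh3)(py)][Pd(CN)(NO3)2(py)]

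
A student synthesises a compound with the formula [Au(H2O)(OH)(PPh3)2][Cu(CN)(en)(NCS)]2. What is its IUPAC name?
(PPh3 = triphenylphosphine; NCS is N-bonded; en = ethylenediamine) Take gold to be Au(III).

aquahydroxobis(triphenylphosphine)gold(III) cyano(ethylenediamine)isothiocyanatocuprate(I)

Au is given as +3; the cation's ligand charges sum to -1, so the complex cation is 2+.
With 2 anions per cation, each anion must be 2/2 = 1−.
Anion: ligand charges sum to -2; for the ion to be 1−, Cu = +1.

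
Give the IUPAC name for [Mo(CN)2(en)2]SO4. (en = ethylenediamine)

The 1 sulfate counter-ion carries a total charge of -2, so each complex ion is 2+.
Ligand charges: 2×ethylenediamine (neutral), 2×cyano (-1 each); total -2. So Mo + (-2) = 2+, giving Mo = +4.
Ligands are named alphabetically: cyano before ethylenediamine.

dicyanobis(ethylenediamine)molybdenum(IV) sulfate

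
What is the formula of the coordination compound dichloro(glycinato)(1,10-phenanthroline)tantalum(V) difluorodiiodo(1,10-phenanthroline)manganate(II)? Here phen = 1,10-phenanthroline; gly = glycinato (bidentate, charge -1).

[TaCl2(gly)(phen)][MnF2I2(phen)]

Cation [Ta…]: ligand charges -3, Ta(V) ⇒ ion charge 2+.
Anion [Mn…]: ligand charges -4, Mn(II) ⇒ ion charge 2−.
One 2+ cation balances one 2− anion.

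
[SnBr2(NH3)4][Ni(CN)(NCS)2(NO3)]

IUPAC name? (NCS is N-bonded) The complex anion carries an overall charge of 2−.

tetraamminedibromotin(IV) cyanodiisothiocyanatonitratonickelate(II)

Both ions are complex: the cation is named first with the plain metal name, the anion second with the -ate form; each ion's ligands are alphabetised independently.
The complex anion is given as 2−; its ligand charges sum to -4, so Ni = +2.
A 1:1 salt means the cation carries the equal and opposite charge, 2+.
Cation: ligand charges sum to -2; for the ion to be 2+, Sn = +4.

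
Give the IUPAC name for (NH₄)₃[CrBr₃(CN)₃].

ammonium tribromotricyanochromate(III)

The 3 ammonium counter-ions carry a total charge of +3, so each complex ion is 3−.
Ligand charges: 3×cyano (-1 each), 3×bromo (-1 each); total -6. So Cr + (-6) = 3−, giving Cr = +3.
Ligands are named alphabetically: bromo before cyano.
The complex ion is anionic, so chromium takes the -ate form chromate(III).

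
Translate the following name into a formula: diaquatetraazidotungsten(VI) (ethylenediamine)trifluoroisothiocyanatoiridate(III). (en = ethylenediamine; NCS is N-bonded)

Cation [W…]: ligand charges -4, W(VI) ⇒ ion charge 2+.
Anion [Ir…]: ligand charges -4, Ir(III) ⇒ ion charge 1−.
One 2+ cation requires 2 of the 1− anion.

[W(H2O)2(N3)4][Ir(en)F3(NCS)]2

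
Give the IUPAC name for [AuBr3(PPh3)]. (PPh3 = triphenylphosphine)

There is no counter-ion, so the complex is neutral overall.
Ligand charges: 3×bromo (-1 each), 1×triphenylphosphine (neutral); total -3. So Au + (-3) = 0, giving Au = +3.
Ligands are named alphabetically: bromo before triphenylphosphine.

tribromo(triphenylphosphine)gold(III)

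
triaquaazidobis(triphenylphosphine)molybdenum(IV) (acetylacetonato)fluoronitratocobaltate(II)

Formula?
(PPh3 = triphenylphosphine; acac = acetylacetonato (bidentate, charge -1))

[Mo(H2O)3(N3)(PPh3)2][Co(acac)F(NO3)]3

Cation [Mo…]: ligand charges -1, Mo(IV) ⇒ ion charge 3+.
Anion [Co…]: ligand charges -3, Co(II) ⇒ ion charge 1−.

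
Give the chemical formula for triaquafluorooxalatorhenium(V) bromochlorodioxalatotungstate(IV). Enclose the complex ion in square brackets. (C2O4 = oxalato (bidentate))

Cation [Re…]: ligand charges -3, Re(V) ⇒ ion charge 2+.
Anion [W…]: ligand charges -6, W(IV) ⇒ ion charge 2−.
One 2+ cation balances one 2− anion.

[Re(C2O4)F(H2O)3][WBr(C2O4)2Cl]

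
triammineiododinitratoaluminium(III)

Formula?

Ligands: 1 iodo (I, -1), 3 ammine (NH3, neutral), 2 nitrato (NO3, -1). Ligand charge sum = -3.
With Al in oxidation state +3, the complex ion is [Al...].

[AlI(NH3)3(NO3)2]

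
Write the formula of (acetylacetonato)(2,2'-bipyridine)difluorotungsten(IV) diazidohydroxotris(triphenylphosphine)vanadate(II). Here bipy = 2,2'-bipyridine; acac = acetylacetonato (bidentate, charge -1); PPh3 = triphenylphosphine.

[W(acac)(bipy)F2][V(N3)2(OH)(PPh3)3]

Cation [W…]: ligand charges -3, W(IV) ⇒ ion charge 1+.
Anion [V…]: ligand charges -3, V(II) ⇒ ion charge 1−.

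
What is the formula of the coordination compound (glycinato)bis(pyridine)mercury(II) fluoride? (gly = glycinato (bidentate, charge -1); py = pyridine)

Ligands: 1 glycinato (gly, -1), 2 pyridine (py, neutral). Ligand charge sum = -1.
With Hg in oxidation state +2, the complex ion is [Hg...]^1+.
Charge balance with fluoride (-1) requires 1 complex ion per 1 fluoride.

[Hg(gly)(py)2]F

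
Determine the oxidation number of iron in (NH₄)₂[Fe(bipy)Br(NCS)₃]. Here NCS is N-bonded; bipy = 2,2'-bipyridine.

+2

2 ammonium outside the brackets (+1 each) → the complex ion is 2−.
Ligand charges: 1×Br = -1; 3×NCS = -3; 1×bipy neutral; sum -4.
Fe + (-4) = 2− ⇒ Fe is +2.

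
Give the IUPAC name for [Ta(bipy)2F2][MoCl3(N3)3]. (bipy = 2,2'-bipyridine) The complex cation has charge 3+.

The complex cation is given as 3+; its ligand charges sum to -2, so Ta = +5.
A 1:1 salt means the anion carries the equal and opposite charge, 3−.
Anion: ligand charges sum to -6; for the ion to be 3−, Mo = +3.

bis(2,2'-bipyridine)difluorotantalum(V) triazidotrichloromolybdate(III)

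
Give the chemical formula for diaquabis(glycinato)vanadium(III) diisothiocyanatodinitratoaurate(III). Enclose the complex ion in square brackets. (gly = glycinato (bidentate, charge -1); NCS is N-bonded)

[V(gly)2(H2O)2][Au(NCS)2(NO3)2]

Cation [V…]: ligand charges -2, V(III) ⇒ ion charge 1+.
Anion [Au…]: ligand charges -4, Au(III) ⇒ ion charge 1−.
One 1+ cation balances one 1− anion.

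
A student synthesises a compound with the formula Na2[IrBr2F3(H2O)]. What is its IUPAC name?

The 2 sodium counter-ions carry a total charge of +2, so each complex ion is 2−.
Ligand charges: 3×fluoro (-1 each), 1×aqua (neutral), 2×bromo (-1 each); total -5. So Ir + (-5) = 2−, giving Ir = +3.
Ligands are named alphabetically: aqua before bromo before fluoro.
The complex ion is anionic, so iridium takes the -ate form iridate(III).

sodium aquadibromotrifluoroiridate(III)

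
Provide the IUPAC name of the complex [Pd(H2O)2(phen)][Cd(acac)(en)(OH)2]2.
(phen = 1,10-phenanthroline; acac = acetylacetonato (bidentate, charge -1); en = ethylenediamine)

Cadmium is always +2 in its complexes; the anion's ligand charges sum to -3, so the complex anion is 1−.
With 2 anions per cation, the cation must be 2×1 = 2+.
Cation: ligand charges sum to 0; for the ion to be 2+, Pd = +2.

diaqua(1,10-phenanthroline)palladium(II) (acetylacetonato)(ethylenediamine)dihydroxocadmate(II)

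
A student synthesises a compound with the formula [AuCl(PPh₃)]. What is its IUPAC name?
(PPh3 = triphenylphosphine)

chloro(triphenylphosphine)gold(I)

There is no counter-ion, so the complex is neutral overall.
Ligand charges: 1×triphenylphosphine (neutral), 1×chloro (-1 each); total -1. So Au + (-1) = 0, giving Au = +1.
Ligands are named alphabetically: chloro before triphenylphosphine.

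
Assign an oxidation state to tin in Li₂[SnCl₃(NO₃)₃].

+4

2 lithium outside the brackets (+1 each) → the complex ion is 2−.
Ligand charges: 3×NO3 = -3; 3×Cl = -3; sum -6.
Sn + (-6) = 2− ⇒ Sn is +4.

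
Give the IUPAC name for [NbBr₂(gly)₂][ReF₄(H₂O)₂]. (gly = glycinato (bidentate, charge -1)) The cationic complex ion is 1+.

Both ions are complex: the cation is named first with the plain metal name, the anion second with the -ate form; each ion's ligands are alphabetised independently.
The complex cation is given as 1+; its ligand charges sum to -4, so Nb = +5.
A 1:1 salt means the anion carries the equal and opposite charge, 1−.
Anion: ligand charges sum to -4; for the ion to be 1−, Re = +3.

dibromobis(glycinato)niobium(V) diaquatetrafluororhenate(III)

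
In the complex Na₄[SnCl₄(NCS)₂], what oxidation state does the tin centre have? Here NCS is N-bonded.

+2

4 sodium outside the brackets (+1 each) → the complex ion is 4−.
Ligand charges: 2×NCS = -2; 4×Cl = -4; sum -6.
Sn + (-6) = 4− ⇒ Sn is +2.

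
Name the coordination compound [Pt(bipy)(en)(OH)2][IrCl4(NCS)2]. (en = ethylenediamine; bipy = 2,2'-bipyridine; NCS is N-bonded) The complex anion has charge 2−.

Both ions are complex: the cation is named first with the plain metal name, the anion second with the -ate form; each ion's ligands are alphabetised independently.
The complex anion is given as 2−; its ligand charges sum to -6, so Ir = +4.
A 1:1 salt means the cation carries the equal and opposite charge, 2+.
Cation: ligand charges sum to -2; for the ion to be 2+, Pt = +4.

(2,2'-bipyridine)(ethylenediamine)dihydroxoplatinum(IV) tetrachlorodiisothiocyanatoiridate(IV)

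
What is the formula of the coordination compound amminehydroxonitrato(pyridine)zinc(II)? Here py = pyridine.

Ligands: 1 nitrato (NO3, -1), 1 ammine (NH3, neutral), 1 pyridine (py, neutral), 1 hydroxo (OH, -1). Ligand charge sum = -2.
With Zn in oxidation state +2, the complex ion is [Zn...].

[Zn(NH3)(NO3)(OH)(py)]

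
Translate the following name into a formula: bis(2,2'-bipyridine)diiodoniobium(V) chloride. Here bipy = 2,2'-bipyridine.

Ligands: 2 2,2'-bipyridine (bipy, neutral), 2 iodo (I, -1). Ligand charge sum = -2.
With Nb in oxidation state +5, the complex ion is [Nb...]^3+.
Charge balance with chloride (-1) requires 1 complex ion per 3 chloride.

[Nb(bipy)2I2]Cl3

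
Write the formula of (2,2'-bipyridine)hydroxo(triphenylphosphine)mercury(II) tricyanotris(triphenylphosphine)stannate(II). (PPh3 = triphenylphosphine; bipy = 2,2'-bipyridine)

Cation [Hg…]: ligand charges -1, Hg(II) ⇒ ion charge 1+.
Anion [Sn…]: ligand charges -3, Sn(II) ⇒ ion charge 1−.

[Hg(bipy)(OH)(PPh3)][Sn(CN)3(PPh3)3]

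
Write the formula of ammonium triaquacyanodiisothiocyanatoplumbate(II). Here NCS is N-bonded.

NH4[Pb(CN)(H2O)3(NCS)2]

Ligands: 1 cyano (CN, -1), 3 aqua (H2O, neutral), 2 isothiocyanato (NCS, -1). Ligand charge sum = -3.
With Pb in oxidation state +2, the complex ion is [Pb...]^1−.
Charge balance with ammonium (+1) requires 1 complex ion per 1 ammonium.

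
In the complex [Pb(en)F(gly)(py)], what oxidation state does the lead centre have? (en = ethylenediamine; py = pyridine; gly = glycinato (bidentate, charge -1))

No counter-ion: the bracketed complex is neutral.
Ligand charges: 1×en neutral; 1×F = -1; 1×py neutral; 1×gly = -1; sum -2.
Pb + (-2) = 0 ⇒ Pb is +2.

+2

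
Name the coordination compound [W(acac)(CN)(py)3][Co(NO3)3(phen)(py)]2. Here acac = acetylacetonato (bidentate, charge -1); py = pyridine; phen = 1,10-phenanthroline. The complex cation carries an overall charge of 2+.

Both ions are complex: the cation is named first with the plain metal name, the anion second with the -ate form; each ion's ligands are alphabetised independently.
The complex cation is given as 2+; its ligand charges sum to -2, so W = +4.
With 2 anions per cation, each anion must be 2/2 = 1−.
Anion: ligand charges sum to -3; for the ion to be 1−, Co = +2.

(acetylacetonato)cyanotris(pyridine)tungsten(IV) trinitrato(1,10-phenanthroline)(pyridine)cobaltate(II)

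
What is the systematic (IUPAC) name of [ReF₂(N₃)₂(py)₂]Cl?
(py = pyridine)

The 1 chloride counter-ion carries a total charge of -1, so each complex ion is 1+.
Ligand charges: 2×pyridine (neutral), 2×fluoro (-1 each), 2×azido (-1 each); total -4. So Re + (-4) = 1+, giving Re = +5.
Ligands are named alphabetically: azido before fluoro before pyridine.

diazidodifluorobis(pyridine)rhenium(V) chloride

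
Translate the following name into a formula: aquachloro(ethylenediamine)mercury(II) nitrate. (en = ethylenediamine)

Ligands: 1 chloro (Cl, -1), 1 ethylenediamine (en, neutral), 1 aqua (H2O, neutral). Ligand charge sum = -1.
Charge balance with nitrate (-1) requires 1 complex ion per 1 nitrate.

[HgCl(en)(H2O)]NO3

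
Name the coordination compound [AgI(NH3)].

There is no counter-ion, so the complex is neutral overall.
Ligand charges: 1×iodo (-1 each), 1×ammine (neutral); total -1. So Ag + (-1) = 0, giving Ag = +1.
Ligands are named alphabetically: ammine before iodo.

ammineiodosilver(I)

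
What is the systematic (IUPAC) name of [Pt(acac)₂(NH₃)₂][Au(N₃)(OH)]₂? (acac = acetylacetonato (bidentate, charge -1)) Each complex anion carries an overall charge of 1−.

bis(acetylacetonato)diammineplatinum(IV) azidohydroxoaurate(I)

Both ions are complex: the cation is named first with the plain metal name, the anion second with the -ate form; each ion's ligands are alphabetised independently.
The complex anion is given as 1−; its ligand charges sum to -2, so Au = +1.
With 2 anions per cation, the cation must be 2×1 = 2+.
Cation: ligand charges sum to -2; for the ion to be 2+, Pt = +4.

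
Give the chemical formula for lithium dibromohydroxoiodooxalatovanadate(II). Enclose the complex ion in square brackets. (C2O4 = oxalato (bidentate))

Li4[VBr2(C2O4)I(OH)]

Ligands: 2 bromo (Br, -1), 1 iodo (I, -1), 1 hydroxo (OH, -1), 1 oxalato (C2O4, -2). Ligand charge sum = -6.
With V in oxidation state +2, the complex ion is [V...]^4−.
Charge balance with lithium (+1) requires 1 complex ion per 4 lithium.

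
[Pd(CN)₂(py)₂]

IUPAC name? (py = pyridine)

There is no counter-ion, so the complex is neutral overall.
Ligand charges: 2×cyano (-1 each), 2×pyridine (neutral); total -2. So Pd + (-2) = 0, giving Pd = +2.
Ligands are named alphabetically: cyano before pyridine.

dicyanobis(pyridine)palladium(II)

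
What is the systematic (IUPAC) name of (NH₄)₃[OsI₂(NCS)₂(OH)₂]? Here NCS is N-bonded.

ammonium dihydroxodiiododiisothiocyanatoosmate(III)

The 3 ammonium counter-ions carry a total charge of +3, so each complex ion is 3−.
Ligand charges: 2×iodo (-1 each), 2×isothiocyanato (-1 each), 2×hydroxo (-1 each); total -6. So Os + (-6) = 3−, giving Os = +3.
Ligands are named alphabetically: hydroxo before iodo before isothiocyanato.
The complex ion is anionic, so osmium takes the -ate form osmate(III).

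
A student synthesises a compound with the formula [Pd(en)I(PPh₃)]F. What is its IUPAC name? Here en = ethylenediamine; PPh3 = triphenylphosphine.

(ethylenediamine)iodo(triphenylphosphine)palladium(II) fluoride

The 1 fluoride counter-ion carries a total charge of -1, so each complex ion is 1+.
Ligand charges: 1×iodo (-1 each), 1×ethylenediamine (neutral), 1×triphenylphosphine (neutral); total -1. So Pd + (-1) = 1+, giving Pd = +2.
Ligands are named alphabetically: ethylenediamine before iodo before triphenylphosphine.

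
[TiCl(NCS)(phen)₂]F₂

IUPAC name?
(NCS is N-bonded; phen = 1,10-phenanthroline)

The 2 fluoride counter-ions carry a total charge of -2, so each complex ion is 2+.
Ligand charges: 1×isothiocyanato (-1 each), 1×chloro (-1 each), 2×1,10-phenanthroline (neutral); total -2. So Ti + (-2) = 2+, giving Ti = +4.
Ligands are named alphabetically: chloro before isothiocyanato before phenanthroline.

chloroisothiocyanatobis(1,10-phenanthroline)titanium(IV) fluoride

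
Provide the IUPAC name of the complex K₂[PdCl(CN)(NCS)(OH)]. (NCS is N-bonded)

The 2 potassium counter-ions carry a total charge of +2, so each complex ion is 2−.
Ligand charges: 1×chloro (-1 each), 1×hydroxo (-1 each), 1×cyano (-1 each), 1×isothiocyanato (-1 each); total -4. So Pd + (-4) = 2−, giving Pd = +2.
Ligands are named alphabetically: chloro before cyano before hydroxo before isothiocyanato.
The complex ion is anionic, so palladium takes the -ate form palladate(II).

potassium chlorocyanohydroxoisothiocyanatopalladate(II)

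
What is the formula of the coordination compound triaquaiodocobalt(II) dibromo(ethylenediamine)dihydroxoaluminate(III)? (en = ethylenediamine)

Cation [Co…]: ligand charges -1, Co(II) ⇒ ion charge 1+.
Anion [Al…]: ligand charges -4, Al(III) ⇒ ion charge 1−.
One 1+ cation balances one 1− anion.

[Co(H2O)3I][AlBr2(en)(OH)2]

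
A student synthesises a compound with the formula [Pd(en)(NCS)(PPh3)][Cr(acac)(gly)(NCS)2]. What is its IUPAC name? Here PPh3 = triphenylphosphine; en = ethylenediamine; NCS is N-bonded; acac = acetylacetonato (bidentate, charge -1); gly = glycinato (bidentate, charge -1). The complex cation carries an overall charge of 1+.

(ethylenediamine)isothiocyanato(triphenylphosphine)palladium(II) (acetylacetonato)(glycinato)diisothiocyanatochromate(III)

Both ions are complex: the cation is named first with the plain metal name, the anion second with the -ate form; each ion's ligands are alphabetised independently.
The complex cation is given as 1+; its ligand charges sum to -1, so Pd = +2.
A 1:1 salt means the anion carries the equal and opposite charge, 1−.
Anion: ligand charges sum to -4; for the ion to be 1−, Cr = +3.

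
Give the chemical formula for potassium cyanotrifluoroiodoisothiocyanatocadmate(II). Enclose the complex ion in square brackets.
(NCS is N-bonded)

K4[Cd(CN)F3I(NCS)]

Ligands: 3 fluoro (F, -1), 1 iodo (I, -1), 1 isothiocyanato (NCS, -1), 1 cyano (CN, -1). Ligand charge sum = -6.
Charge balance with potassium (+1) requires 1 complex ion per 4 potassium.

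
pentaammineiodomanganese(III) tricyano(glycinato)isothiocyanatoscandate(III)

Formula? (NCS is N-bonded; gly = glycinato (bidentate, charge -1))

[MnI(NH3)5][Sc(CN)3(gly)(NCS)]

Cation [Mn…]: ligand charges -1, Mn(III) ⇒ ion charge 2+.
Anion [Sc…]: ligand charges -5, Sc(III) ⇒ ion charge 2−.
One 2+ cation balances one 2− anion.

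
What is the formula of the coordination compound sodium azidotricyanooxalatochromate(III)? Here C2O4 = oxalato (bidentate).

Na3[Cr(C2O4)(CN)3(N3)]

Ligands: 1 azido (N3, -1), 1 oxalato (C2O4, -2), 3 cyano (CN, -1). Ligand charge sum = -6.
With Cr in oxidation state +3, the complex ion is [Cr...]^3−.
Charge balance with sodium (+1) requires 1 complex ion per 3 sodium.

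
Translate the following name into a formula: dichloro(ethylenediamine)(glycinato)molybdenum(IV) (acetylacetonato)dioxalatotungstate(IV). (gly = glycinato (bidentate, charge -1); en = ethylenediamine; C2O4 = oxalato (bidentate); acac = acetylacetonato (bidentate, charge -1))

[MoCl2(en)(gly)][W(acac)(C2O4)2]

Cation [Mo…]: ligand charges -3, Mo(IV) ⇒ ion charge 1+.
Anion [W…]: ligand charges -5, W(IV) ⇒ ion charge 1−.
One 1+ cation balances one 1− anion.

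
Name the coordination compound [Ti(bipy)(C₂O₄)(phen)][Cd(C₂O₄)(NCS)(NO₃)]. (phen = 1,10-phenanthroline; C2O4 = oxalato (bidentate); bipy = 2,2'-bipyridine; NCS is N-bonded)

Cadmium is always +2 in its complexes; the anion's ligand charges sum to -4, so the complex anion is 2−.
A 1:1 salt means the cation carries the equal and opposite charge, 2+.
Cation: ligand charges sum to -2; for the ion to be 2+, Ti = +4.

(2,2'-bipyridine)oxalato(1,10-phenanthroline)titanium(IV) isothiocyanatonitratooxalatocadmate(II)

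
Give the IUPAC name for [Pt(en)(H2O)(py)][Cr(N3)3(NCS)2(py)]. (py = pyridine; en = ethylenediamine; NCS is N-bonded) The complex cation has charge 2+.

The complex cation is given as 2+; its ligand charges sum to 0, so Pt = +2.
A 1:1 salt means the anion carries the equal and opposite charge, 2−.
Anion: ligand charges sum to -5; for the ion to be 2−, Cr = +3.

aqua(ethylenediamine)(pyridine)platinum(II) triazidodiisothiocyanato(pyridine)chromate(III)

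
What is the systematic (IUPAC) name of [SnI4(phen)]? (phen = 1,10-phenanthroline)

There is no counter-ion, so the complex is neutral overall.
Ligand charges: 4×iodo (-1 each), 1×1,10-phenanthroline (neutral); total -4. So Sn + (-4) = 0, giving Sn = +4.
Ligands are named alphabetically: iodo before phenanthroline.

tetraiodo(1,10-phenanthroline)tin(IV)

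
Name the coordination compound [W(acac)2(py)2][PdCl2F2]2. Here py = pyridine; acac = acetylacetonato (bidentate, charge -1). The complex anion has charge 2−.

bis(acetylacetonato)bis(pyridine)tungsten(VI) dichlorodifluoropalladate(II)

The complex anion is given as 2−; its ligand charges sum to -4, so Pd = +2.
With 2 anions per cation, the cation must be 2×2 = 4+.
Cation: ligand charges sum to -2; for the ion to be 4+, W = +6.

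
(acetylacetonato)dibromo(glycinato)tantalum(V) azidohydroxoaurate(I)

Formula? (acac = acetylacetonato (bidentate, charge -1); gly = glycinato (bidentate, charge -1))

Cation [Ta…]: ligand charges -4, Ta(V) ⇒ ion charge 1+.
Anion [Au…]: ligand charges -2, Au(I) ⇒ ion charge 1−.
One 1+ cation balances one 1− anion.

[Ta(acac)Br2(gly)][Au(N3)(OH)]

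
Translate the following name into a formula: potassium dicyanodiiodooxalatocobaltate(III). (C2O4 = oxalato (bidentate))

K3[Co(C2O4)(CN)2I2]

Ligands: 2 cyano (CN, -1), 2 iodo (I, -1), 1 oxalato (C2O4, -2). Ligand charge sum = -6.
With Co in oxidation state +3, the complex ion is [Co...]^3−.
Charge balance with potassium (+1) requires 1 complex ion per 3 potassium.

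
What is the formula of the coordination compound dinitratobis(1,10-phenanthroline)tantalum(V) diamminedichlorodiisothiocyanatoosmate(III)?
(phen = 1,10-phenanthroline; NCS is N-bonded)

[Ta(NO3)2(phen)2][OsCl2(NCS)2(NH3)2]3

Cation [Ta…]: ligand charges -2, Ta(V) ⇒ ion charge 3+.
Anion [Os…]: ligand charges -4, Os(III) ⇒ ion charge 1−.
One 3+ cation requires 3 of the 1− anion.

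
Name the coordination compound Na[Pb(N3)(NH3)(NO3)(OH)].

sodium ammineazidohydroxonitratoplumbate(II)

The 1 sodium counter-ion carries a total charge of +1, so each complex ion is 1−.
Ligand charges: 1×ammine (neutral), 1×nitrato (-1 each), 1×hydroxo (-1 each), 1×azido (-1 each); total -3. So Pb + (-3) = 1−, giving Pb = +2.
The complex ion is anionic, so lead takes the -ate form plumbate(II).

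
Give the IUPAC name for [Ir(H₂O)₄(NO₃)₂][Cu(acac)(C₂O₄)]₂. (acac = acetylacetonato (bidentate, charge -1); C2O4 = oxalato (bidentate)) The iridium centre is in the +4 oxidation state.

tetraaquadinitratoiridium(IV) (acetylacetonato)oxalatocuprate(II)

Ir is given as +4; the cation's ligand charges sum to -2, so the complex cation is 2+.
With 2 anions per cation, each anion must be 2/2 = 1−.
Anion: ligand charges sum to -3; for the ion to be 1−, Cu = +2.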